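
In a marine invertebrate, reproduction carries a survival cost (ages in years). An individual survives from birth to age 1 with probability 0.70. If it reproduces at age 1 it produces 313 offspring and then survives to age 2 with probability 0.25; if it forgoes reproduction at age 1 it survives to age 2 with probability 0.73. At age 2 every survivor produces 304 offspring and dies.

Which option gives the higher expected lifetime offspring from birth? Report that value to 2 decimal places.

breed at age 1: R₀ = 0.70 × (313 + 0.25 × 304) = 0.70 × 389.0000 = 272.3000
delay to age 2: R₀ = 0.70 × (0.73 × 304) = 0.70 × 221.9200 = 155.3440
Higher: breed at age 1 (272.3000).

272.30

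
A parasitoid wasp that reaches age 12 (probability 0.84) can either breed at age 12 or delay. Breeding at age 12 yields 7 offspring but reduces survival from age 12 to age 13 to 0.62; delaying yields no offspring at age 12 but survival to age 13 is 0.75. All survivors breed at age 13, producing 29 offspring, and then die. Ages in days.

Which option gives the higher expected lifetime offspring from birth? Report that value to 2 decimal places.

breed at age 12: R₀ = 0.84 × (7 + 0.62 × 29) = 0.84 × 24.9800 = 20.9832
delay to age 13: R₀ = 0.84 × (0.75 × 29) = 0.84 × 21.7500 = 18.2700
Higher: breed at age 12 (20.9832).

20.98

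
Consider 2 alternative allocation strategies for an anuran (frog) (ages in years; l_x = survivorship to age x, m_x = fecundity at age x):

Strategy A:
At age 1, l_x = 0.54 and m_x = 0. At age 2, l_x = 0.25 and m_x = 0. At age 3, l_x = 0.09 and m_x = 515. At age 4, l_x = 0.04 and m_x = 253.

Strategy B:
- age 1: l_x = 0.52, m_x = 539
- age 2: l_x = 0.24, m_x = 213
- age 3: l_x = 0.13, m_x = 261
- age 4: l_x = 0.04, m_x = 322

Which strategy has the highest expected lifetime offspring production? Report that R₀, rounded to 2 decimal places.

Strategy A: R₀ = 0.54×0 + 0.25×0 + 0.09×515 + 0.04×253 = 56.4700
Strategy B: R₀ = 0.52×539 + 0.24×213 + 0.13×261 + 0.04×322 = 378.2100
Highest R₀: strategy B with 378.2100.

378.21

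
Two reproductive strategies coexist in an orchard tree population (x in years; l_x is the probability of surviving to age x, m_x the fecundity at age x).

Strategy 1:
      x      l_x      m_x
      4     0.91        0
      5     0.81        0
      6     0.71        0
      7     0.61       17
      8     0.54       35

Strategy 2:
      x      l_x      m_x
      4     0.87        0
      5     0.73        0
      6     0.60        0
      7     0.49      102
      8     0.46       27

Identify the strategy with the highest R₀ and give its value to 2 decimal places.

62.40

Strategy 1: R₀ = 0.91×0 + 0.81×0 + 0.71×0 + 0.61×17 + 0.54×35 = 29.2700
Strategy 2: R₀ = 0.87×0 + 0.73×0 + 0.60×0 + 0.49×102 + 0.46×27 = 62.4000
Highest R₀: strategy 2 with 62.4000.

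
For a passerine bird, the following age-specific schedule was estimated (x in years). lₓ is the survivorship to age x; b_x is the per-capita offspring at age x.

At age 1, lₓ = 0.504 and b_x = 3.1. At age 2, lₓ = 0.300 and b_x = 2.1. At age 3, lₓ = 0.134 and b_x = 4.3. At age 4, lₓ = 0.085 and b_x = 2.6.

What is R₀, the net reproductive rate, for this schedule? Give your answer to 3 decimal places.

2.990

R₀ = Σ lₓ b_x:
  age 1: 0.504 × 3.1 = 1.5624
  age 2: 0.300 × 2.1 = 0.6300
  age 3: 0.134 × 4.3 = 0.5762
  age 4: 0.085 × 2.6 = 0.2210
R₀ = 1.5624 + 0.6300 + 0.5762 + 0.2210 = 2.9896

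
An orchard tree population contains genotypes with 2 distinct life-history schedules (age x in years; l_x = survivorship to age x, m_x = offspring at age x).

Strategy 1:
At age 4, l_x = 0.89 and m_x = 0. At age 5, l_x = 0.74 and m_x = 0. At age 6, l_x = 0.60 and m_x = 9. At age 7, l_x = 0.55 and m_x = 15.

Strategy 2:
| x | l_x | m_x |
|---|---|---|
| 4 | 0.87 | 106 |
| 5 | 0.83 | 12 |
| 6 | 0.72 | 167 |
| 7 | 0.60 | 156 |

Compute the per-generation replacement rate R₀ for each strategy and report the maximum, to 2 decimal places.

Strategy 1: R₀ = 0.89×0 + 0.74×0 + 0.60×9 + 0.55×15 = 13.6500
Strategy 2: R₀ = 0.87×106 + 0.83×12 + 0.72×167 + 0.60×156 = 316.0200
Highest R₀: strategy 2 with 316.0200.

316.02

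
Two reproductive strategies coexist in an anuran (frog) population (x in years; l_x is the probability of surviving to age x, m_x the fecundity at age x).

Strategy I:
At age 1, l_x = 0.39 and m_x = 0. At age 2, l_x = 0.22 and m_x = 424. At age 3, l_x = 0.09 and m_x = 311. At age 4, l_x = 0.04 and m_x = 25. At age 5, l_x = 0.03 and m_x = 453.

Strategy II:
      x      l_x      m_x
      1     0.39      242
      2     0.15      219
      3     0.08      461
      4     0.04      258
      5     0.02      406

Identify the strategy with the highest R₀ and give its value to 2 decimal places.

Strategy I: R₀ = 0.39×0 + 0.22×424 + 0.09×311 + 0.04×25 + 0.03×453 = 135.8600
Strategy II: R₀ = 0.39×242 + 0.15×219 + 0.08×461 + 0.04×258 + 0.02×406 = 182.5500
Highest R₀: strategy II with 182.5500.

182.55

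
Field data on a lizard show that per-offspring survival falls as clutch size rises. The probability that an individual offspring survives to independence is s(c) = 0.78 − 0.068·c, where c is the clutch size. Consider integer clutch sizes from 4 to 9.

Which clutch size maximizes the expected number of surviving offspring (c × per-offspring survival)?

Expected surviving offspring = c × s(c):
  c=4: 4 × 0.508 = 2.032
  c=5: 5 × 0.440 = 2.200
  c=6: 6 × 0.372 = 2.232
  c=7: 7 × 0.304 = 2.128
  c=8: 8 × 0.236 = 1.888
  c=9: 9 × 0.168 = 1.512
Maximum at c = 6 (2.232 surviving offspring).

6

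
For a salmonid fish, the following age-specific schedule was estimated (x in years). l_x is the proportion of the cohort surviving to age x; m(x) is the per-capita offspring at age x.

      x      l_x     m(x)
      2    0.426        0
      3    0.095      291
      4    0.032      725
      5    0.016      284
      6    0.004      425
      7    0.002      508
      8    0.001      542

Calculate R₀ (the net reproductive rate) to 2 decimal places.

R₀ = Σ l_x m(x):
  age 2: 0.426 × 0 = 0.0000
  age 3: 0.095 × 291 = 27.6450
  age 4: 0.032 × 725 = 23.2000
  age 5: 0.016 × 284 = 4.5440
  age 6: 0.004 × 425 = 1.7000
  age 7: 0.002 × 508 = 1.0160
  age 8: 0.001 × 542 = 0.5420
R₀ = 0.0000 + 27.6450 + 23.2000 + 4.5440 + 1.7000 + 1.0160 + 0.5420 = 58.6470

58.65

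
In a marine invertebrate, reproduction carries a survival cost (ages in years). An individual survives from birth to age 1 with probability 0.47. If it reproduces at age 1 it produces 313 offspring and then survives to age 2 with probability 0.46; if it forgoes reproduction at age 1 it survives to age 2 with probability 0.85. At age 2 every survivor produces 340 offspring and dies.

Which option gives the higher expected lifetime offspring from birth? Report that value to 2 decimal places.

breed at age 1: R₀ = 0.47 × (313 + 0.46 × 340) = 0.47 × 469.4000 = 220.6180
delay to age 2: R₀ = 0.47 × (0.85 × 340) = 0.47 × 289.0000 = 135.8300
Higher: breed at age 1 (220.6180).

220.62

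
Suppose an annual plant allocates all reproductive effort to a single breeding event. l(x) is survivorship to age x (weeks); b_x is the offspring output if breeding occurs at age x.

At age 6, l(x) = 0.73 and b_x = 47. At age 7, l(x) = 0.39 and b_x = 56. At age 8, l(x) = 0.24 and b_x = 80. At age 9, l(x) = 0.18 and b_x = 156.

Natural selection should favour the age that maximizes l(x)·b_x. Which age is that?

6

Expected offspring if breeding at age x = l(x) × b_x:
  age 6: 0.73 × 47 = 34.310
  age 7: 0.39 × 56 = 21.840
  age 8: 0.24 × 80 = 19.200
  age 9: 0.18 × 156 = 28.080
Maximum at age 6 (34.310).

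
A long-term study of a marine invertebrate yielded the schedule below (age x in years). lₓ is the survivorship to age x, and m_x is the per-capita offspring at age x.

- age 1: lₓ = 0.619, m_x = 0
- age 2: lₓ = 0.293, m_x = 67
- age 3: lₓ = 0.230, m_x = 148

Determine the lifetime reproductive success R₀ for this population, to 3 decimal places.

R₀ = Σ lₓ m_x:
  age 1: 0.619 × 0 = 0.0000
  age 2: 0.293 × 67 = 19.6310
  age 3: 0.230 × 148 = 34.0400
R₀ = 0.0000 + 19.6310 + 34.0400 = 53.6710

53.671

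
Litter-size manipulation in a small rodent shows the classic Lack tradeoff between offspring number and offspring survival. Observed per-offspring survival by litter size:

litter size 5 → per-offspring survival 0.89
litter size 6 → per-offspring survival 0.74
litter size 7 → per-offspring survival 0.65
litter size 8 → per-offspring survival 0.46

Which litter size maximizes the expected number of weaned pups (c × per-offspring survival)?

7

Expected weaned pups = c × s(c):
  c=5: 5 × 0.89 = 4.450
  c=6: 6 × 0.74 = 4.440
  c=7: 7 × 0.65 = 4.550
  c=8: 8 × 0.46 = 3.680
Maximum at c = 7 (4.550 weaned pups).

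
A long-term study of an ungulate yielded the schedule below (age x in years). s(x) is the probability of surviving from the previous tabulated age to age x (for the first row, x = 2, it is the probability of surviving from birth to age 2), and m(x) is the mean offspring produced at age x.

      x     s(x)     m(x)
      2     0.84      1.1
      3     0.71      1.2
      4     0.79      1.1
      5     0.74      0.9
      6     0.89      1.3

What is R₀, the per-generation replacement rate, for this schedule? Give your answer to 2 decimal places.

2.88

Survivorship from birth: l_x = s_2·s_3·…·s_x.
  l_2 = 0.84000
  l_3 = 0.59640
  l_4 = 0.47116
  l_5 = 0.34866
  l_6 = 0.31030
R₀ = Σ l_x m(x):
  age 2: 0.84000 × 1.1 = 0.9240
  age 3: 0.59640 × 1.2 = 0.7157
  age 4: 0.47116 × 1.1 = 0.5183
  age 5: 0.34866 × 0.9 = 0.3138
  age 6: 0.31030 × 1.3 = 0.4034
R₀ = 0.9240 + 0.7157 + 0.5183 + 0.3138 + 0.4034 = 2.8751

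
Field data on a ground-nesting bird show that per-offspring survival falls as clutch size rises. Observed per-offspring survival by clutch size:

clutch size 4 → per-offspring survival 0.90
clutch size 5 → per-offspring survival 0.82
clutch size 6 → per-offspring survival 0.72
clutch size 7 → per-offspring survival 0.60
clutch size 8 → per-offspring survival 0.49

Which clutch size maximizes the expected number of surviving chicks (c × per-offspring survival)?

Expected surviving chicks = c × s(c):
  c=4: 4 × 0.90 = 3.600
  c=5: 5 × 0.82 = 4.100
  c=6: 6 × 0.72 = 4.320
  c=7: 7 × 0.60 = 4.200
  c=8: 8 × 0.49 = 3.920
Maximum at c = 6 (4.320 surviving chicks).

6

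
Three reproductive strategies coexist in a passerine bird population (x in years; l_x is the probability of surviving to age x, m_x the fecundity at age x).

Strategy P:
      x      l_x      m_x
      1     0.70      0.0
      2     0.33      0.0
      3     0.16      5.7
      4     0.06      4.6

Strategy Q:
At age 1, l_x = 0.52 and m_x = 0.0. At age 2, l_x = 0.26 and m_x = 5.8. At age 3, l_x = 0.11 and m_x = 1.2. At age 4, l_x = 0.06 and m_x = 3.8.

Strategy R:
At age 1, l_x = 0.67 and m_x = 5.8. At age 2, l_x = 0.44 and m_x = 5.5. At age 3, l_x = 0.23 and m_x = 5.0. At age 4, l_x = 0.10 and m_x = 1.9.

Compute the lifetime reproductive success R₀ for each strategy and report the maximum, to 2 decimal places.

Strategy P: R₀ = 0.70×0.0 + 0.33×0.0 + 0.16×5.7 + 0.06×4.6 = 1.1880
Strategy Q: R₀ = 0.52×0.0 + 0.26×5.8 + 0.11×1.2 + 0.06×3.8 = 1.8680
Strategy R: R₀ = 0.67×5.8 + 0.44×5.5 + 0.23×5.0 + 0.10×1.9 = 7.6460
Highest R₀: strategy R with 7.6460.

7.65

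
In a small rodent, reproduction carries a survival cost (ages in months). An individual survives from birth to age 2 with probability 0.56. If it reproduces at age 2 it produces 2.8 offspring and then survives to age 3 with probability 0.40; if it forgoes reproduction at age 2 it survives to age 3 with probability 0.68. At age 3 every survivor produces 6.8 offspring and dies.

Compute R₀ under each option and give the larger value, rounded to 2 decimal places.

breed at age 2: R₀ = 0.56 × (2.8 + 0.40 × 6.8) = 0.56 × 5.5200 = 3.0912
delay to age 3: R₀ = 0.56 × (0.68 × 6.8) = 0.56 × 4.6240 = 2.5894
Higher: breed at age 2 (3.0912).

3.09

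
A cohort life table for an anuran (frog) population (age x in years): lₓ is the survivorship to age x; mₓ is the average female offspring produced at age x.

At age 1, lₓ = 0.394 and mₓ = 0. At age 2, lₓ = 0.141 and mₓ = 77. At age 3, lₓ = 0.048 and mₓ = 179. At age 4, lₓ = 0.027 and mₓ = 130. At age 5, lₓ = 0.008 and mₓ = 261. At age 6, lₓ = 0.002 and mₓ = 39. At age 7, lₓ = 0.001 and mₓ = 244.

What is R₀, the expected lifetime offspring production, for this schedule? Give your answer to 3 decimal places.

R₀ = Σ lₓ mₓ:
  age 1: 0.394 × 0 = 0.0000
  age 2: 0.141 × 77 = 10.8570
  age 3: 0.048 × 179 = 8.5920
  age 4: 0.027 × 130 = 3.5100
  age 5: 0.008 × 261 = 2.0880
  age 6: 0.002 × 39 = 0.0780
  age 7: 0.001 × 244 = 0.2440
R₀ = 0.0000 + 10.8570 + 8.5920 + 3.5100 + 2.0880 + 0.0780 + 0.2440 = 25.3690

25.369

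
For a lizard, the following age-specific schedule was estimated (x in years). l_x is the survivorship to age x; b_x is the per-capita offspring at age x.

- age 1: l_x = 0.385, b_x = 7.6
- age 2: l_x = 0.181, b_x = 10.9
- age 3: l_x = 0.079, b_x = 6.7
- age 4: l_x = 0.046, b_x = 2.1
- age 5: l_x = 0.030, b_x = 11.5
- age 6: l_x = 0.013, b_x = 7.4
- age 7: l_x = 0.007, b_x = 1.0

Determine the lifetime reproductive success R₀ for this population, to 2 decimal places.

R₀ = Σ l_x b_x:
  age 1: 0.385 × 7.6 = 2.9260
  age 2: 0.181 × 10.9 = 1.9729
  age 3: 0.079 × 6.7 = 0.5293
  age 4: 0.046 × 2.1 = 0.0966
  age 5: 0.030 × 11.5 = 0.3450
  age 6: 0.013 × 7.4 = 0.0962
  age 7: 0.007 × 1.0 = 0.0070
R₀ = 2.9260 + 1.9729 + 0.5293 + 0.0966 + 0.3450 + 0.0962 + 0.0070 = 5.9730

5.97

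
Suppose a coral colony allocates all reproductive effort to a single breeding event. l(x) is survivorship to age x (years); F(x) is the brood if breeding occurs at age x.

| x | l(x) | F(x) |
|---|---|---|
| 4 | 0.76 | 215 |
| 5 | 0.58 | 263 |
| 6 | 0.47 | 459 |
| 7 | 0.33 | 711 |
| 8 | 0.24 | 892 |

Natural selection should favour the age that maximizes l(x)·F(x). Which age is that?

7

Expected offspring if breeding at age x = l(x) × F(x):
  age 4: 0.76 × 215 = 163.400
  age 5: 0.58 × 263 = 152.540
  age 6: 0.47 × 459 = 215.730
  age 7: 0.33 × 711 = 234.630
  age 8: 0.24 × 892 = 214.080
Maximum at age 7 (234.630).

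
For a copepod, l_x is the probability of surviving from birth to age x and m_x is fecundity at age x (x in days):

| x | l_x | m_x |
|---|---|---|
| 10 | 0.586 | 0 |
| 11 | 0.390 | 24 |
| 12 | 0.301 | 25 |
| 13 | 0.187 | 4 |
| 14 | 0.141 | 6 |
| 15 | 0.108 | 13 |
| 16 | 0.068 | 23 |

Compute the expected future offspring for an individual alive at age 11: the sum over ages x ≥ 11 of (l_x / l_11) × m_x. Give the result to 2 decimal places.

54.99

l_11 = 0.390. Conditional survival from age 11 to x is l_x / l_11.
  x=11: (0.390/0.390) × 24 = 24.0000
  x=12: (0.301/0.390) × 25 = 19.2949
  x=13: (0.187/0.390) × 4 = 1.9179
  x=14: (0.141/0.390) × 6 = 2.1692
  x=15: (0.108/0.390) × 13 = 3.6000
  x=16: (0.068/0.390) × 23 = 4.0103
Sum = 24.0000 + 19.2949 + 1.9179 + 2.1692 + 3.6000 + 4.0103 = 54.9923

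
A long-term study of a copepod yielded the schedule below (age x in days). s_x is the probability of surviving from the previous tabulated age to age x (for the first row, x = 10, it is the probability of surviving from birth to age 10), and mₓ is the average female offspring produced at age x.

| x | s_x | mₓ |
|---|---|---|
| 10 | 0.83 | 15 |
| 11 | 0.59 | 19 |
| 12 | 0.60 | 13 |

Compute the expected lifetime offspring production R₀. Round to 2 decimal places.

Survivorship from birth: l_x = s_10·s_11·…·s_x.
  l_10 = 0.83000
  l_11 = 0.48970
  l_12 = 0.29382
R₀ = Σ l_x mₓ:
  age 10: 0.83000 × 15 = 12.4500
  age 11: 0.48970 × 19 = 9.3043
  age 12: 0.29382 × 13 = 3.8197
R₀ = 12.4500 + 9.3043 + 3.8197 = 25.5740

25.57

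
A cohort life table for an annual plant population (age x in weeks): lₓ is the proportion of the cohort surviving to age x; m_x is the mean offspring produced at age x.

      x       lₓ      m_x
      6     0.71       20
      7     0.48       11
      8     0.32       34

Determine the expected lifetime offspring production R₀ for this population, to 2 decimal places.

30.36

R₀ = Σ lₓ m_x:
  age 6: 0.71 × 20 = 14.2000
  age 7: 0.48 × 11 = 5.2800
  age 8: 0.32 × 34 = 10.8800
R₀ = 14.2000 + 5.2800 + 10.8800 = 30.3600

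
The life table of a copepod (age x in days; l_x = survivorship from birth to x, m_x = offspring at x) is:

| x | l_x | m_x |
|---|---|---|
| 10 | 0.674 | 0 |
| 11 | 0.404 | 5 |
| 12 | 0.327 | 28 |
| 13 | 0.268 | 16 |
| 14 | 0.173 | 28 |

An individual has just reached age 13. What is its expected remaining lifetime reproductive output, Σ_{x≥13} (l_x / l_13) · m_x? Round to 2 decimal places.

34.07

l_13 = 0.268. Conditional survival from age 13 to x is l_x / l_13.
  x=13: (0.268/0.268) × 16 = 16.0000
  x=14: (0.173/0.268) × 28 = 18.0746
Sum = 16.0000 + 18.0746 = 34.0746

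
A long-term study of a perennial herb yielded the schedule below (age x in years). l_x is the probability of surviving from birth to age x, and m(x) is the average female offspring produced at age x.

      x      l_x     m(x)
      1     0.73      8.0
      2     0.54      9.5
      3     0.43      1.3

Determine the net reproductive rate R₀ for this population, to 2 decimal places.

R₀ = Σ l_x m(x):
  age 1: 0.73 × 8.0 = 5.8400
  age 2: 0.54 × 9.5 = 5.1300
  age 3: 0.43 × 1.3 = 0.5590
R₀ = 5.8400 + 5.1300 + 0.5590 = 11.5290

11.53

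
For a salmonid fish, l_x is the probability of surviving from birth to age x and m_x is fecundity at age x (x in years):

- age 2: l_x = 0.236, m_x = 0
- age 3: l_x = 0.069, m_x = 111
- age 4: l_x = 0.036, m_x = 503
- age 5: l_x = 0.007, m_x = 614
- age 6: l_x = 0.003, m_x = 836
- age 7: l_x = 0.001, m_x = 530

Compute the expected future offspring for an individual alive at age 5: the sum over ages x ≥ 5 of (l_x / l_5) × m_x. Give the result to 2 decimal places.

1048.00

l_5 = 0.007. Conditional survival from age 5 to x is l_x / l_5.
  x=5: (0.007/0.007) × 614 = 614.0000
  x=6: (0.003/0.007) × 836 = 358.2857
  x=7: (0.001/0.007) × 530 = 75.7143
Sum = 614.0000 + 358.2857 + 75.7143 = 1048.0000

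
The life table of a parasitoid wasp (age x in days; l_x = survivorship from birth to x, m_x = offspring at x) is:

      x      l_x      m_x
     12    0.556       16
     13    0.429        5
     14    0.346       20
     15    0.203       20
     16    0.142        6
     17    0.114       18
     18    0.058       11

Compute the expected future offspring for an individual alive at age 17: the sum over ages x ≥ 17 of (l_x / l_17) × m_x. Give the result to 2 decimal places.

23.60

l_17 = 0.114. Conditional survival from age 17 to x is l_x / l_17.
  x=17: (0.114/0.114) × 18 = 18.0000
  x=18: (0.058/0.114) × 11 = 5.5965
Sum = 18.0000 + 5.5965 = 23.5965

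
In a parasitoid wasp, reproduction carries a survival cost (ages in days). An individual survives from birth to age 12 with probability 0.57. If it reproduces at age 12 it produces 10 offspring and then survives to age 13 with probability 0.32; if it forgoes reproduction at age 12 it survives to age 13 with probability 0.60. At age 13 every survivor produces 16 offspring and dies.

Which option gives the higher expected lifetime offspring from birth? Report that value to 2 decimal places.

8.62

breed at age 12: R₀ = 0.57 × (10 + 0.32 × 16) = 0.57 × 15.1200 = 8.6184
delay to age 13: R₀ = 0.57 × (0.60 × 16) = 0.57 × 9.6000 = 5.4720
Higher: breed at age 12 (8.6184).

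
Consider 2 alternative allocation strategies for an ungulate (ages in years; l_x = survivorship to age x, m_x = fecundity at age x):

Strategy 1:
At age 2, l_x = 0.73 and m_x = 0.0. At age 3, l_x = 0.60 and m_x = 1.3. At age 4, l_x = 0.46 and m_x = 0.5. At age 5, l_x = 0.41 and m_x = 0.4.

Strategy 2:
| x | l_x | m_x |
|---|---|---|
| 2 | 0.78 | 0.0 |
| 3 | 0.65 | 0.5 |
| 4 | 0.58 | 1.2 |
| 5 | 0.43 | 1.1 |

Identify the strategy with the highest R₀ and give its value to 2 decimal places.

1.49

Strategy 1: R₀ = 0.73×0.0 + 0.60×1.3 + 0.46×0.5 + 0.41×0.4 = 1.1740
Strategy 2: R₀ = 0.78×0.0 + 0.65×0.5 + 0.58×1.2 + 0.43×1.1 = 1.4940
Highest R₀: strategy 2 with 1.4940.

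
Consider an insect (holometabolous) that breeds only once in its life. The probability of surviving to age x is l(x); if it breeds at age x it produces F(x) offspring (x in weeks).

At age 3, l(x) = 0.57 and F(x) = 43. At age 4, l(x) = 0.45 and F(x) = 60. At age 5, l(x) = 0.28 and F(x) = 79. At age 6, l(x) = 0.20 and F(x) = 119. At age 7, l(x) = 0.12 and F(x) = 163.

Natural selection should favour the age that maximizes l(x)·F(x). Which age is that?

4

Expected offspring if breeding at age x = l(x) × F(x):
  age 3: 0.57 × 43 = 24.510
  age 4: 0.45 × 60 = 27.000
  age 5: 0.28 × 79 = 22.120
  age 6: 0.20 × 119 = 23.800
  age 7: 0.12 × 163 = 19.560
Maximum at age 4 (27.000).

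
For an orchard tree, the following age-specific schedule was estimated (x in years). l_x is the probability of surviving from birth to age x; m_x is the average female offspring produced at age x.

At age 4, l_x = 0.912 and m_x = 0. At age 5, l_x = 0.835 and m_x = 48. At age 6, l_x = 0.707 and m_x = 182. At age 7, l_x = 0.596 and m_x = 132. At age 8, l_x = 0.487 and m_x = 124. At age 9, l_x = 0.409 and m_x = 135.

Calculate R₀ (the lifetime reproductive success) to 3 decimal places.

R₀ = Σ l_x m_x:
  age 4: 0.912 × 0 = 0.0000
  age 5: 0.835 × 48 = 40.0800
  age 6: 0.707 × 182 = 128.6740
  age 7: 0.596 × 132 = 78.6720
  age 8: 0.487 × 124 = 60.3880
  age 9: 0.409 × 135 = 55.2150
R₀ = 0.0000 + 40.0800 + 128.6740 + 78.6720 + 60.3880 + 55.2150 = 363.0290

363.029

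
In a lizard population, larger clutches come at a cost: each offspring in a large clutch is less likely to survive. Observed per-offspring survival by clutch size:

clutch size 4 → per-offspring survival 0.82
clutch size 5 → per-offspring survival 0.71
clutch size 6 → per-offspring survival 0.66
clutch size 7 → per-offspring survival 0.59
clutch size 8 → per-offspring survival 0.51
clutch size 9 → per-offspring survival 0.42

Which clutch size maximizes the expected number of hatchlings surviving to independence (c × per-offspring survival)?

7

Expected hatchlings surviving to independence = c × s(c):
  c=4: 4 × 0.82 = 3.280
  c=5: 5 × 0.71 = 3.550
  c=6: 6 × 0.66 = 3.960
  c=7: 7 × 0.59 = 4.130
  c=8: 8 × 0.51 = 4.080
  c=9: 9 × 0.42 = 3.780
Maximum at c = 7 (4.130 hatchlings surviving to independence).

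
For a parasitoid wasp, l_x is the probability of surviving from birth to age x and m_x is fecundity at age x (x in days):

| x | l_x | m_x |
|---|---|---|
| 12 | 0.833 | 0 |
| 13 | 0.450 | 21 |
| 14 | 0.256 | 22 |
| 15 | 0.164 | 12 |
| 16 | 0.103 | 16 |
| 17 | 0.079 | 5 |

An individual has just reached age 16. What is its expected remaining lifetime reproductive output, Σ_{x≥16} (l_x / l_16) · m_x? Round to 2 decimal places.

l_16 = 0.103. Conditional survival from age 16 to x is l_x / l_16.
  x=16: (0.103/0.103) × 16 = 16.0000
  x=17: (0.079/0.103) × 5 = 3.8350
Sum = 16.0000 + 3.8350 = 19.8350

19.83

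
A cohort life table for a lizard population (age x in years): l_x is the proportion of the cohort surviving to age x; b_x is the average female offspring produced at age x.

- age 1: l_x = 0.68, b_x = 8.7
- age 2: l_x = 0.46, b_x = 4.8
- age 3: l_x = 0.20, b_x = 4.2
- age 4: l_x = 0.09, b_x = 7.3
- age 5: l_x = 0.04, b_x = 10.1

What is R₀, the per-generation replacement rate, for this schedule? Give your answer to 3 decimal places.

R₀ = Σ l_x b_x:
  age 1: 0.68 × 8.7 = 5.9160
  age 2: 0.46 × 4.8 = 2.2080
  age 3: 0.20 × 4.2 = 0.8400
  age 4: 0.09 × 7.3 = 0.6570
  age 5: 0.04 × 10.1 = 0.4040
R₀ = 5.9160 + 2.2080 + 0.8400 + 0.6570 + 0.4040 = 10.0250

10.025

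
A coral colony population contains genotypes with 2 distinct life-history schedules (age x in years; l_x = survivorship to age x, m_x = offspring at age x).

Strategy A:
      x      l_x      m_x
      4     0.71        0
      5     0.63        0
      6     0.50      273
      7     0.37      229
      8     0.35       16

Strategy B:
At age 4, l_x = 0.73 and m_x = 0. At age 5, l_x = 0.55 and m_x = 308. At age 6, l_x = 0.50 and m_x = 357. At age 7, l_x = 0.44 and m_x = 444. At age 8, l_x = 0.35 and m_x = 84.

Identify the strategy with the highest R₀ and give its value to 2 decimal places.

Strategy A: R₀ = 0.71×0 + 0.63×0 + 0.50×273 + 0.37×229 + 0.35×16 = 226.8300
Strategy B: R₀ = 0.73×0 + 0.55×308 + 0.50×357 + 0.44×444 + 0.35×84 = 572.6600
Highest R₀: strategy B with 572.6600.

572.66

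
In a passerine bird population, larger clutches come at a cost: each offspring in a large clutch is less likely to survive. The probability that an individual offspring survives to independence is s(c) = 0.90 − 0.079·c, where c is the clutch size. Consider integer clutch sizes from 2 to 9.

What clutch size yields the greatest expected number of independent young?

Expected independent young = c × s(c):
  c=2: 2 × 0.742 = 1.484
  c=3: 3 × 0.663 = 1.989
  c=4: 4 × 0.584 = 2.336
  c=5: 5 × 0.505 = 2.525
  c=6: 6 × 0.426 = 2.556
  c=7: 7 × 0.347 = 2.429
  c=8: 8 × 0.268 = 2.144
  c=9: 9 × 0.189 = 1.701
Maximum at c = 6 (2.556 independent young).

6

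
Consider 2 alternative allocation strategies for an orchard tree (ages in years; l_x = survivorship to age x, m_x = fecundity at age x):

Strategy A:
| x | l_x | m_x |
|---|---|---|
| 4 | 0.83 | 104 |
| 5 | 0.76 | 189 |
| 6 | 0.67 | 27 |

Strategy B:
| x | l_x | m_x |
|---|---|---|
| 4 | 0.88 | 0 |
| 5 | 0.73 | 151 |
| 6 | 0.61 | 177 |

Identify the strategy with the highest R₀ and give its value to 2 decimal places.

Strategy A: R₀ = 0.83×104 + 0.76×189 + 0.67×27 = 248.0500
Strategy B: R₀ = 0.88×0 + 0.73×151 + 0.61×177 = 218.2000
Highest R₀: strategy A with 248.0500.

248.05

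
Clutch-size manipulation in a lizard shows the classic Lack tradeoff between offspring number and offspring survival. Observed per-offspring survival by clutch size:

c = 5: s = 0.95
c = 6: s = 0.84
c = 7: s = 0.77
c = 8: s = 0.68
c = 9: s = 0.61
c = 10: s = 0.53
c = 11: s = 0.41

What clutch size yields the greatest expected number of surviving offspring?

9

Expected surviving offspring = c × s(c):
  c=5: 5 × 0.95 = 4.750
  c=6: 6 × 0.84 = 5.040
  c=7: 7 × 0.77 = 5.390
  c=8: 8 × 0.68 = 5.440
  c=9: 9 × 0.61 = 5.490
  c=10: 10 × 0.53 = 5.300
  c=11: 11 × 0.41 = 4.510
Maximum at c = 9 (5.490 surviving offspring).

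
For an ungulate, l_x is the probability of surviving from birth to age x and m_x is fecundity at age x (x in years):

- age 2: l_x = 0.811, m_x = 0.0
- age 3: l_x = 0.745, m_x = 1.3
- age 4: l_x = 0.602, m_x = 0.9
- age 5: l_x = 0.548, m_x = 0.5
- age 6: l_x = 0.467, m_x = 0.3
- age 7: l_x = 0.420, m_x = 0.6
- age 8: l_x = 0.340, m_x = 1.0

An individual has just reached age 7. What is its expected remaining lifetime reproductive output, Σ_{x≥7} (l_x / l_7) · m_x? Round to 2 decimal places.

1.41

l_7 = 0.420. Conditional survival from age 7 to x is l_x / l_7.
  x=7: (0.420/0.420) × 0.6 = 0.6000
  x=8: (0.340/0.420) × 1.0 = 0.8095
Sum = 0.6000 + 0.8095 = 1.4095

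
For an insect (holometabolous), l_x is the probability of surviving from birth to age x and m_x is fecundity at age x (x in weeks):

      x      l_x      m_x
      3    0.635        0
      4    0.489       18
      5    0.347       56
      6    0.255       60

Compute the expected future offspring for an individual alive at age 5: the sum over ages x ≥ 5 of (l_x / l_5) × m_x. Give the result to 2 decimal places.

100.09

l_5 = 0.347. Conditional survival from age 5 to x is l_x / l_5.
  x=5: (0.347/0.347) × 56 = 56.0000
  x=6: (0.255/0.347) × 60 = 44.0922
Sum = 56.0000 + 44.0922 = 100.0922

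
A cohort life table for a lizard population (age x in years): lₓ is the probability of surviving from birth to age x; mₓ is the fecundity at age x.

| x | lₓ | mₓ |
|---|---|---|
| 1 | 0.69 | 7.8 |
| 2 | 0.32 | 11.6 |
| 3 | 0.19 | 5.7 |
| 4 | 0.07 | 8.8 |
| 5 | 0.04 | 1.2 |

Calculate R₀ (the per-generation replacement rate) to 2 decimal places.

R₀ = Σ lₓ mₓ:
  age 1: 0.69 × 7.8 = 5.3820
  age 2: 0.32 × 11.6 = 3.7120
  age 3: 0.19 × 5.7 = 1.0830
  age 4: 0.07 × 8.8 = 0.6160
  age 5: 0.04 × 1.2 = 0.0480
R₀ = 5.3820 + 3.7120 + 1.0830 + 0.6160 + 0.0480 = 10.8410

10.84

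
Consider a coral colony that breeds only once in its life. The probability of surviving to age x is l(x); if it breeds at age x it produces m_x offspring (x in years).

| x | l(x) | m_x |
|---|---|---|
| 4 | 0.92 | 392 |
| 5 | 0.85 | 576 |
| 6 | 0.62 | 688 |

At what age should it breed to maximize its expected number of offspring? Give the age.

5

Expected offspring if breeding at age x = l(x) × m_x:
  age 4: 0.92 × 392 = 360.640
  age 5: 0.85 × 576 = 489.600
  age 6: 0.62 × 688 = 426.560
Maximum at age 5 (489.600).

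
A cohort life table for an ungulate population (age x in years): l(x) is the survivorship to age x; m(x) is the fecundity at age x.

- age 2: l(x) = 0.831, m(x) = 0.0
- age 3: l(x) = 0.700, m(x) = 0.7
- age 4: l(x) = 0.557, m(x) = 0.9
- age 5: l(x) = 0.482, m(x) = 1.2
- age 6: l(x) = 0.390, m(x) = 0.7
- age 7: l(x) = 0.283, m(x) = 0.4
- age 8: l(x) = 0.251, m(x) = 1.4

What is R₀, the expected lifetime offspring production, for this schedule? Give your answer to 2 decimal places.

2.31

R₀ = Σ l(x) m(x):
  age 2: 0.831 × 0.0 = 0.0000
  age 3: 0.700 × 0.7 = 0.4900
  age 4: 0.557 × 0.9 = 0.5013
  age 5: 0.482 × 1.2 = 0.5784
  age 6: 0.390 × 0.7 = 0.2730
  age 7: 0.283 × 0.4 = 0.1132
  age 8: 0.251 × 1.4 = 0.3514
R₀ = 0.0000 + 0.4900 + 0.5013 + 0.5784 + 0.2730 + 0.1132 + 0.3514 = 2.3073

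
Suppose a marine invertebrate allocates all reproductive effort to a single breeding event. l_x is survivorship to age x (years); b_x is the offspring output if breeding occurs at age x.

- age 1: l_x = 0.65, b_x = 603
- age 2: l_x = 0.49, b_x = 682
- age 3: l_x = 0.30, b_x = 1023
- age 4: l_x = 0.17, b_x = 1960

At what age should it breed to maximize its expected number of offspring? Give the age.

1

Expected offspring if breeding at age x = l_x × b_x:
  age 1: 0.65 × 603 = 391.950
  age 2: 0.49 × 682 = 334.180
  age 3: 0.30 × 1023 = 306.900
  age 4: 0.17 × 1960 = 333.200
Maximum at age 1 (391.950).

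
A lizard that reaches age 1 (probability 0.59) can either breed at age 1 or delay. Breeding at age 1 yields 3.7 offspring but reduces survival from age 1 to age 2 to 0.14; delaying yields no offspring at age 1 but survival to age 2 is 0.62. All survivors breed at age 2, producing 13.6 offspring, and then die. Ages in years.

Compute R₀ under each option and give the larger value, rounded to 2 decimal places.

4.97

breed at age 1: R₀ = 0.59 × (3.7 + 0.14 × 13.6) = 0.59 × 5.6040 = 3.3064
delay to age 2: R₀ = 0.59 × (0.62 × 13.6) = 0.59 × 8.4320 = 4.9749
Higher: delay to age 2 (4.9749).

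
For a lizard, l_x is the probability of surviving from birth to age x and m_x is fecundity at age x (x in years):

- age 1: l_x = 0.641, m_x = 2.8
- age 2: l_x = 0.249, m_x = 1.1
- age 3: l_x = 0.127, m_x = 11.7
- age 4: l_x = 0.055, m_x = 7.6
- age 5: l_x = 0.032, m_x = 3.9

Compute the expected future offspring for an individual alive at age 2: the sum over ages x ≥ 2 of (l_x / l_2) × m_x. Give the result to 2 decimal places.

l_2 = 0.249. Conditional survival from age 2 to x is l_x / l_2.
  x=2: (0.249/0.249) × 1.1 = 1.1000
  x=3: (0.127/0.249) × 11.7 = 5.9675
  x=4: (0.055/0.249) × 7.6 = 1.6787
  x=5: (0.032/0.249) × 3.9 = 0.5012
Sum = 1.1000 + 5.9675 + 1.6787 + 0.5012 = 9.2474

9.25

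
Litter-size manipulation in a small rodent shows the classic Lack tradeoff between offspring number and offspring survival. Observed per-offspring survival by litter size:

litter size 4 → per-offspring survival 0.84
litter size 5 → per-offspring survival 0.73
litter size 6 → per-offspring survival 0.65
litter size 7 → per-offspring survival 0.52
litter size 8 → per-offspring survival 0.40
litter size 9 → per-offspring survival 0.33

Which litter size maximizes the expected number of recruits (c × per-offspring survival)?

Expected recruits = c × s(c):
  c=4: 4 × 0.84 = 3.360
  c=5: 5 × 0.73 = 3.650
  c=6: 6 × 0.65 = 3.900
  c=7: 7 × 0.52 = 3.640
  c=8: 8 × 0.40 = 3.200
  c=9: 9 × 0.33 = 2.970
Maximum at c = 6 (3.900 recruits).

6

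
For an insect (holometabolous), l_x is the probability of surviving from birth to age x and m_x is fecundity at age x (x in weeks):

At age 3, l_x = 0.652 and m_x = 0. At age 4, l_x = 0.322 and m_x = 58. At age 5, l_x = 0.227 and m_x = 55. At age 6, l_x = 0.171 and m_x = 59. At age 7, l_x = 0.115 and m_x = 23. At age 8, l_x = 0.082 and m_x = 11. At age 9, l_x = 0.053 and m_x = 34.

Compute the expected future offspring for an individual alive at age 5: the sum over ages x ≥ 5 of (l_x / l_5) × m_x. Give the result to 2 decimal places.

l_5 = 0.227. Conditional survival from age 5 to x is l_x / l_5.
  x=5: (0.227/0.227) × 55 = 55.0000
  x=6: (0.171/0.227) × 59 = 44.4449
  x=7: (0.115/0.227) × 23 = 11.6520
  x=8: (0.082/0.227) × 11 = 3.9736
  x=9: (0.053/0.227) × 34 = 7.9383
Sum = 55.0000 + 44.4449 + 11.6520 + 3.9736 + 7.9383 = 123.0088

123.01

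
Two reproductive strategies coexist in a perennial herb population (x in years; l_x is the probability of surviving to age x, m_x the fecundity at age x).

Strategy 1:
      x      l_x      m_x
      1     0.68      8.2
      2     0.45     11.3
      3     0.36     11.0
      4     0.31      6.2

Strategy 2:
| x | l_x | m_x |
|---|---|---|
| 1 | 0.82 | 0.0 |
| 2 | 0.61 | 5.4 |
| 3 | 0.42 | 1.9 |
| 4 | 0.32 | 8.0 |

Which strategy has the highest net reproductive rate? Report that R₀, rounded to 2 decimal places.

Strategy 1: R₀ = 0.68×8.2 + 0.45×11.3 + 0.36×11.0 + 0.31×6.2 = 16.5430
Strategy 2: R₀ = 0.82×0.0 + 0.61×5.4 + 0.42×1.9 + 0.32×8.0 = 6.6520
Highest R₀: strategy 1 with 16.5430.

16.54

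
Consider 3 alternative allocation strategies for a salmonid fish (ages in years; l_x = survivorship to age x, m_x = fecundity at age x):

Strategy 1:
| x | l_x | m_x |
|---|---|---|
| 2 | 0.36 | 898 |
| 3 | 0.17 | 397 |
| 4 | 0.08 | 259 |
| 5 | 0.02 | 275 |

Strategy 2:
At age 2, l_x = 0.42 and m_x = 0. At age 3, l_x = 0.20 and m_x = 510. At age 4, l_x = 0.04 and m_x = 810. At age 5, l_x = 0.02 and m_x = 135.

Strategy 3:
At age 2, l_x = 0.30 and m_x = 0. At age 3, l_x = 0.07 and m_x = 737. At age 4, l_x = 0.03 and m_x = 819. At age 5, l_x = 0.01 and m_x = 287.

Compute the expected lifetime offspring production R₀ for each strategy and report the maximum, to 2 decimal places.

Strategy 1: R₀ = 0.36×898 + 0.17×397 + 0.08×259 + 0.02×275 = 416.9900
Strategy 2: R₀ = 0.42×0 + 0.20×510 + 0.04×810 + 0.02×135 = 137.1000
Strategy 3: R₀ = 0.30×0 + 0.07×737 + 0.03×819 + 0.01×287 = 79.0300
Highest R₀: strategy 1 with 416.9900.

416.99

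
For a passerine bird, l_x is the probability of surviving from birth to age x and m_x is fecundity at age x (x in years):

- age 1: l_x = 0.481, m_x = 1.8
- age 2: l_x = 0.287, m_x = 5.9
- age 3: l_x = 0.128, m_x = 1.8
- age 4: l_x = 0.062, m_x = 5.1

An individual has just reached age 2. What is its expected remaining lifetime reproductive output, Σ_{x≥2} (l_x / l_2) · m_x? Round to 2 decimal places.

7.80

l_2 = 0.287. Conditional survival from age 2 to x is l_x / l_2.
  x=2: (0.287/0.287) × 5.9 = 5.9000
  x=3: (0.128/0.287) × 1.8 = 0.8028
  x=4: (0.062/0.287) × 5.1 = 1.1017
Sum = 5.9000 + 0.8028 + 1.1017 = 7.8045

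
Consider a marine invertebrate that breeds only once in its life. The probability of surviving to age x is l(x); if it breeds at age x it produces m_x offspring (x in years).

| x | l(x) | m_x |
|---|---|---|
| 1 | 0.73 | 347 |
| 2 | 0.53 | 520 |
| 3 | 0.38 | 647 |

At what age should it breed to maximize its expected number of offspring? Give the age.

Expected offspring if breeding at age x = l(x) × m_x:
  age 1: 0.73 × 347 = 253.310
  age 2: 0.53 × 520 = 275.600
  age 3: 0.38 × 647 = 245.860
Maximum at age 2 (275.600).

2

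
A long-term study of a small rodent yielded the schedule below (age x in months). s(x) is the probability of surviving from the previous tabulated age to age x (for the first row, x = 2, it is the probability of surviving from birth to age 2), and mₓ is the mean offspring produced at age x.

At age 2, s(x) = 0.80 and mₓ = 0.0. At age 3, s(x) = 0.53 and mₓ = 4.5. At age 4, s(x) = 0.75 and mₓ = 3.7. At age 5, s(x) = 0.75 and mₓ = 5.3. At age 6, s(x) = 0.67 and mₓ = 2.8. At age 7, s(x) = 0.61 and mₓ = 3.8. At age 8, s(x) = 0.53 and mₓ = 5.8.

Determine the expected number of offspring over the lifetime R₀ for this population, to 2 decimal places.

5.47

Survivorship from birth: l_x = s_2·s_3·…·s_x.
  l_2 = 0.80000
  l_3 = 0.42400
  l_4 = 0.31800
  l_5 = 0.23850
  l_6 = 0.15980
  l_7 = 0.09747
  l_8 = 0.05166
R₀ = Σ l_x mₓ:
  age 2: 0.80000 × 0.0 = 0.0000
  age 3: 0.42400 × 4.5 = 1.9080
  age 4: 0.31800 × 3.7 = 1.1766
  age 5: 0.23850 × 5.3 = 1.2640
  age 6: 0.15980 × 2.8 = 0.4474
  age 7: 0.09747 × 3.8 = 0.3704
  age 8: 0.05166 × 5.8 = 0.2996
R₀ = 0.0000 + 1.9080 + 1.1766 + 1.2640 + 0.4474 + 0.3704 + 0.2996 = 5.4661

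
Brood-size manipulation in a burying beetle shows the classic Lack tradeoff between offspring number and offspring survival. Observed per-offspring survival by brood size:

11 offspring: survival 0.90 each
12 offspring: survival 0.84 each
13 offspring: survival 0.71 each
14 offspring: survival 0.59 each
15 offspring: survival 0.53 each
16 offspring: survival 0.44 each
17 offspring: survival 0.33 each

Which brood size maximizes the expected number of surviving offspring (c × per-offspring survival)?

12

Expected surviving offspring = c × s(c):
  c=11: 11 × 0.90 = 9.900
  c=12: 12 × 0.84 = 10.080
  c=13: 13 × 0.71 = 9.230
  c=14: 14 × 0.59 = 8.260
  c=15: 15 × 0.53 = 7.950
  c=16: 16 × 0.44 = 7.040
  c=17: 17 × 0.33 = 5.610
Maximum at c = 12 (10.080 surviving offspring).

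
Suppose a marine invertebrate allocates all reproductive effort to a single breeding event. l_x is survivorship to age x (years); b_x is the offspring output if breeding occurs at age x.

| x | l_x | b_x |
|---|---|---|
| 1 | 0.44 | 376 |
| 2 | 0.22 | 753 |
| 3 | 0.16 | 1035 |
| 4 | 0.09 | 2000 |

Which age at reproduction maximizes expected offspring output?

Expected offspring if breeding at age x = l_x × b_x:
  age 1: 0.44 × 376 = 165.440
  age 2: 0.22 × 753 = 165.660
  age 3: 0.16 × 1035 = 165.600
  age 4: 0.09 × 2000 = 180.000
Maximum at age 4 (180.000).

4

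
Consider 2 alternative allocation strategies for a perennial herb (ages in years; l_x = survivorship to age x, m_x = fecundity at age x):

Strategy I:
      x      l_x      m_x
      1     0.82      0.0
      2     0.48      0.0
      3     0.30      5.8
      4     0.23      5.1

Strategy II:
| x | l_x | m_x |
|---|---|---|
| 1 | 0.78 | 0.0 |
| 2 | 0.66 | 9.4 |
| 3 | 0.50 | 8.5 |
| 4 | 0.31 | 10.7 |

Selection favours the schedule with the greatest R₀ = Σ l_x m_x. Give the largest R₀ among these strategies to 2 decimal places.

13.77

Strategy I: R₀ = 0.82×0.0 + 0.48×0.0 + 0.30×5.8 + 0.23×5.1 = 2.9130
Strategy II: R₀ = 0.78×0.0 + 0.66×9.4 + 0.50×8.5 + 0.31×10.7 = 13.7710
Highest R₀: strategy II with 13.7710.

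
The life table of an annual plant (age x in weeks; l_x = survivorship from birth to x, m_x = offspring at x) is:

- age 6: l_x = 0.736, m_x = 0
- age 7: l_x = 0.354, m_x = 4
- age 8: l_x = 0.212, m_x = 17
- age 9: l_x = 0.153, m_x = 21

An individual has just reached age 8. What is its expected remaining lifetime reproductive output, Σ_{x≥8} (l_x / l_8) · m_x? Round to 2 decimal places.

l_8 = 0.212. Conditional survival from age 8 to x is l_x / l_8.
  x=8: (0.212/0.212) × 17 = 17.0000
  x=9: (0.153/0.212) × 21 = 15.1557
Sum = 17.0000 + 15.1557 = 32.1557

32.16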